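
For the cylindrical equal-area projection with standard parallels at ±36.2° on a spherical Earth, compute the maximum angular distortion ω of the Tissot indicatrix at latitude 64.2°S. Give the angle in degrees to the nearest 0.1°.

66.6°

A cylindrical equal-area projection with standard parallel φ₀ has meridian scale h = cos φ / cos φ₀ and parallel scale k = cos φ₀ / cos φ (so areas are preserved, h·k = 1).
At 64.2°: h = 0.5393, k = 1.854; principal scales a = 1.854, b = 0.5393.
sin(ω/2) = (a − b)/(a + b) = 1.315/2.393 = 0.5493, so ω = 2 arcsin(0.5493) ≈ 66.6°.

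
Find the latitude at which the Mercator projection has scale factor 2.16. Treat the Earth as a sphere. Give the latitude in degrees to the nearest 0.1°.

Mercator scale is k = sec φ = 1/cos φ.
1/cos φ = 2.16  ⇒  cos φ = 0.4630  ⇒  φ = arccos(0.4630) ≈ 62.4°.

62.4°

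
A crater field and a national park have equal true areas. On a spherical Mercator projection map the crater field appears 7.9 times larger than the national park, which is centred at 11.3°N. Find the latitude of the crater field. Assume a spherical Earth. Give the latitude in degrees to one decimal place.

For equal true areas on Mercator, apparent areas scale as sec²φ, so the ratio is cos²φ₂ / cos²φ₁.
cos²φ₂ / cos²φ₁ = 7.9  ⇒  cos φ₁ = cos 11.3° / √7.9 = 0.9806/2.811 = 0.3489.
φ₁ = arccos(0.3489) ≈ 69.6°.

69.6°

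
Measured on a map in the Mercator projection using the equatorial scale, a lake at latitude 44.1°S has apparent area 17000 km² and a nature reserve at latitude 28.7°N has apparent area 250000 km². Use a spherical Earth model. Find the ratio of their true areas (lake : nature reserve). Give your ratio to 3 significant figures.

Mercator's areal exaggeration is sec²φ; hence true area = (apparent area) · cos²φ.
True area of lake: 17000 × cos²(44.1°) = 17000 × 0.5157 = 8767 km².
True area of nature reserve: 250000 × cos²(28.7°) = 250000 × 0.7694 = 192300 km².
Ratio = 8767 / 192300 ≈ 0.0456.

0.0456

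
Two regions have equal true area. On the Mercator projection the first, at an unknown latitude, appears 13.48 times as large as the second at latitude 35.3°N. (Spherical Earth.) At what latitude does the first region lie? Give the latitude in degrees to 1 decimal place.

Mercator areal scale is sec²φ, so apparent-area ratio = sec²φ₁ / sec²φ₂ = cos²φ₂ / cos²φ₁.
cos²φ₂ / cos²φ₁ = 13.48  ⇒  cos φ₁ = cos 35.3° / √13.48 = 0.8161/3.672 = 0.2223.
φ₁ = arccos(0.2223) ≈ 77.2°.

77.2°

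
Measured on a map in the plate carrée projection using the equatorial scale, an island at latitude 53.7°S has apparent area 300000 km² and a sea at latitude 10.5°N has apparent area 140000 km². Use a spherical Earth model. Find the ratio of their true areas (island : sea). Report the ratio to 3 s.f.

On the plate carrée, areal scale = h·k = 1 × sec φ, so true area = apparent × cos φ.
True area of island: 300000 × cos(53.7°) = 300000 × 0.5920 = 177600 km².
True area of sea: 140000 × cos(10.5°) = 140000 × 0.9833 = 137700 km².
Ratio = 177600 / 137700 ≈ 1.29.

1.29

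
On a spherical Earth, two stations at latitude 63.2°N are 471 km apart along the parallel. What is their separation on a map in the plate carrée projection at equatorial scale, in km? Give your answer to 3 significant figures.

1040 km

In the plate carrée (x = Rλ, y = Rφ), meridians are true-scale (h = 1) and parallels are stretched by k = sec φ.
Along the parallel, k = sec 63.2° = 1/0.4509 = 2.218.
Map distance = 471 × 2.218 ≈ 1040 km.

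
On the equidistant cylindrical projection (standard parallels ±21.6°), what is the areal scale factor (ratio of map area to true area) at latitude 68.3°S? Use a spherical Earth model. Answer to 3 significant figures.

The equidistant cylindrical projection with φ₀ = 21.6° has h = 1 (meridians true) and k = cos φ₀ / cos φ along parallels.
Areal scale = h·k = 1 × cos φ₀ / cos φ; at 68.3°, h = 1.000, k = 2.515, so h·k = 2.515.

2.51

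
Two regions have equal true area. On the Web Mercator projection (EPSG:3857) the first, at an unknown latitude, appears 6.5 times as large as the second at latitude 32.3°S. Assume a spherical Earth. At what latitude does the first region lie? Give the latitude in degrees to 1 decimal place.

For equal true areas on Mercator, apparent areas scale as sec²φ, so the ratio is cos²φ₂ / cos²φ₁.
cos²φ₂ / cos²φ₁ = 6.5  ⇒  cos φ₁ = cos 32.3° / √6.5 = 0.8453/2.550 = 0.3315.
φ₁ = arccos(0.3315) ≈ 70.6°.

70.6°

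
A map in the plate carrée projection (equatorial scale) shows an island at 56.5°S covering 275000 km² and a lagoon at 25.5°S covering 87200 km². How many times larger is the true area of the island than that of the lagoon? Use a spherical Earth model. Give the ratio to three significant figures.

1.93

On the plate carrée, areal scale = h·k = 1 × sec φ, so true area = apparent × cos φ.
True area of island: 275000 × cos(56.5°) = 275000 × 0.5519 = 151800 km².
True area of lagoon: 87200 × cos(25.5°) = 87200 × 0.9026 = 78710 km².
Ratio = 151800 / 78710 ≈ 1.93.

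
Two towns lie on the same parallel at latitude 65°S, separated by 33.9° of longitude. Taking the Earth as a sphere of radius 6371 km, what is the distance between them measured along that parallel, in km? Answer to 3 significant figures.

Arc length along a parallel = R cos φ · Δλ (with Δλ in radians).
= 6371 × cos 65° × (33.9° × π/180) = 6371 × 0.4226 × 0.5917 ≈ 1590 km.

1590 km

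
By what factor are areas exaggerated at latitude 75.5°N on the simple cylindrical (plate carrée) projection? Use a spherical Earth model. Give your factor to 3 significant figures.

In the plate carrée (x = Rλ, y = Rφ), meridians are true-scale (h = 1) and parallels are stretched by k = sec φ.
Areal scale = h·k = 1 × sec φ; at 75.5°, h = 1.000, k = 3.994, so h·k = 3.994.

3.99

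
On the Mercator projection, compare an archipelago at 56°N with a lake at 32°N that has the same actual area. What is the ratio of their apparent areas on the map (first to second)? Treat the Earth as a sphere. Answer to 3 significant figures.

Mercator is conformal with k = sec φ, so areal scale = k² = sec²φ.
At 56°: sec²(56°) = 1/0.5592² = 3.198.
At 32°: sec²(32°) = 1/0.8480² = 1.390.
Ratio = 3.198/1.390 = cos²(32°)/cos²(56°) ≈ 2.30.

2.30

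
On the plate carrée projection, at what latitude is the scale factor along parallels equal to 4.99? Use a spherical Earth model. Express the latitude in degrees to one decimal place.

Plate carrée: h = 1, k = sec φ along parallels.
sec φ = 4.99  ⇒  cos φ = 0.2004  ⇒  φ ≈ 78.4°.

78.4°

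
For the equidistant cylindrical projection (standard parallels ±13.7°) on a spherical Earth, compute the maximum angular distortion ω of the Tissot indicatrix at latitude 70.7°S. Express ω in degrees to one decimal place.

In the equirectangular projection with standard parallel φ₀ = 13.7° (x = Rλ cos φ₀, y = Rφ), meridians are true-scale (h = 1) and the parallel scale is k = cos φ₀ / cos φ.
At 70.7°: h = 1.000, k = 2.940; principal scales a = 2.940, b = 1.000.
sin(ω/2) = (a − b)/(a + b) = 1.940/3.940 = 0.4923, so ω = 2 arcsin(0.4923) ≈ 59.0°.

59.0°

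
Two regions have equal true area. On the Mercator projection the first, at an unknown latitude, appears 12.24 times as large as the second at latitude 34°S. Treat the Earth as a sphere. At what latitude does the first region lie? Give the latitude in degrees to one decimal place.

For equal true areas on Mercator, apparent areas scale as sec²φ, so the ratio is cos²φ₂ / cos²φ₁.
cos²φ₂ / cos²φ₁ = 12.24  ⇒  cos φ₁ = cos 34° / √12.24 = 0.8290/3.499 = 0.2370.
φ₁ = arccos(0.2370) ≈ 76.3°.

76.3°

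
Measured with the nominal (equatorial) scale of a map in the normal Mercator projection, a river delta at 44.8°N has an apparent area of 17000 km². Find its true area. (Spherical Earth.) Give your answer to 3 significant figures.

8560 km²

For Mercator, h = k = sec φ (a conformal cylindrical projection has a single point scale, 1/cos φ).
Areal scale = k² = sec²φ = 1/cos²(44.8°) = 1/0.7096² = 1.986.
True area = apparent / (areal scale) = 17000 / 1.986 ≈ 8560 km².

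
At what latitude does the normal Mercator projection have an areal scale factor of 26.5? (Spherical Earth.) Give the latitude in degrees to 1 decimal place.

Mercator areal scale is sec²φ.
sec²φ = 26.5  ⇒  cos²φ = 0.03774  ⇒  cos φ = 0.1943.
φ = arccos(0.1943) ≈ 78.8°.

78.8°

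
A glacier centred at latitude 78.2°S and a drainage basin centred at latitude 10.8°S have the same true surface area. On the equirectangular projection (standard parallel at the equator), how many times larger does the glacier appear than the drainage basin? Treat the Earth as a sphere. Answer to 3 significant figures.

Plate carrée maps x = Rλ, y = Rφ. The meridian scale is h = 1 and the parallel scale is k = 1/cos φ = sec φ.
Areal scale at 78.2°: h·k = 1.000 × 4.890 = 4.890.
Areal scale at 10.8°: h·k = 1.000 × 1.018 = 1.018.
Ratio = 4.890/1.018 ≈ 4.80.

4.80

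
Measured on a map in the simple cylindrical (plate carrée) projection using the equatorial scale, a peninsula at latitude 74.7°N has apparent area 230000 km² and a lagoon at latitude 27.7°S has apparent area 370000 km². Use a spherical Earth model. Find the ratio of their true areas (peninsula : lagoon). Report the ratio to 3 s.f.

0.185

Plate carrée has h = 1 and k = sec φ, giving areal scale sec φ; true area = (apparent area) · cos φ.
True area of peninsula: 230000 × cos(74.7°) = 230000 × 0.2639 = 60690 km².
True area of lagoon: 370000 × cos(27.7°) = 370000 × 0.8854 = 327600 km².
Ratio = 60690 / 327600 ≈ 0.185.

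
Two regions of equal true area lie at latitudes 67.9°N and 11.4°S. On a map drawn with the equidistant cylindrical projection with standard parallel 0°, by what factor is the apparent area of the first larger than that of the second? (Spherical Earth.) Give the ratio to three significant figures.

In the plate carrée (x = Rλ, y = Rφ), meridians are true-scale (h = 1) and parallels are stretched by k = sec φ.
Areal scale at 67.9°: h·k = 1.000 × 2.658 = 2.658.
Areal scale at 11.4°: h·k = 1.000 × 1.020 = 1.020.
Ratio = 2.658/1.020 ≈ 2.61.

2.61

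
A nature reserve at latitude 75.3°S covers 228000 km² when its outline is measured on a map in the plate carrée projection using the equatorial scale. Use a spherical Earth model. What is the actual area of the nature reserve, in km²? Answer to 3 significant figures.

For the equirectangular projection with φ₀ = 0 (plate carrée), h = 1 along meridians and k = sec φ along parallels.
Areal scale = h·k = 1 × sec φ; at 75.3°, h = 1.000, k = 3.941, so h·k = 3.941.
True area = apparent / (areal scale) = 228000 / 3.941 ≈ 57900 km².

57900 km²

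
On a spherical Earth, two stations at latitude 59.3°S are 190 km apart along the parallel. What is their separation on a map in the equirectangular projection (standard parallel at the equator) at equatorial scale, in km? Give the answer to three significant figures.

372 km

In the plate carrée (x = Rλ, y = Rφ), meridians are true-scale (h = 1) and parallels are stretched by k = sec φ.
Along the parallel, k = sec 59.3° = 1/0.5105 = 1.959.
Map distance = 190 × 1.959 ≈ 372 km.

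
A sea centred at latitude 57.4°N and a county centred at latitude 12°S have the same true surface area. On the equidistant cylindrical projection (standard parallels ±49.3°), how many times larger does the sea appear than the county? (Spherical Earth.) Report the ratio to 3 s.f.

In the equirectangular projection with standard parallel φ₀ = 49.3° (x = Rλ cos φ₀, y = Rφ), meridians are true-scale (h = 1) and the parallel scale is k = cos φ₀ / cos φ.
Areal scale at 57.4°: h·k = 1.000 × 1.210 = 1.210.
Areal scale at 12°: h·k = 1.000 × 0.6667 = 0.6667.
Ratio = 1.210/0.6667 ≈ 1.82.

1.82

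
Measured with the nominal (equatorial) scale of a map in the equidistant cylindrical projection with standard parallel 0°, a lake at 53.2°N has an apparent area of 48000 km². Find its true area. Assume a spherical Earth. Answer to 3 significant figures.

In the plate carrée (x = Rλ, y = Rφ), meridians are true-scale (h = 1) and parallels are stretched by k = sec φ.
Areal scale = h·k = 1 × sec φ; at 53.2°, h = 1.000, k = 1.669, so h·k = 1.669.
True area = apparent / (areal scale) = 48000 / 1.669 ≈ 28800 km².

28800 km²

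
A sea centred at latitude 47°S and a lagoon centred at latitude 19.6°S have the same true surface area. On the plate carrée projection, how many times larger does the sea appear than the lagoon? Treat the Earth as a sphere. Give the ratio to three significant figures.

In the plate carrée (x = Rλ, y = Rφ), meridians are true-scale (h = 1) and parallels are stretched by k = sec φ.
Areal scale at 47°: h·k = 1.000 × 1.466 = 1.466.
Areal scale at 19.6°: h·k = 1.000 × 1.062 = 1.062.
Ratio = 1.466/1.062 ≈ 1.38.

1.38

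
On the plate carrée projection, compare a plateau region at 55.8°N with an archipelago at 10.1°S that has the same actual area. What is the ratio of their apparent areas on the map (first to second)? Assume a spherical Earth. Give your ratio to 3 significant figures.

1.75

In the plate carrée (x = Rλ, y = Rφ), meridians are true-scale (h = 1) and parallels are stretched by k = sec φ.
Areal scale at 55.8°: h·k = 1.000 × 1.779 = 1.779.
Areal scale at 10.1°: h·k = 1.000 × 1.016 = 1.016.
Ratio = 1.779/1.016 ≈ 1.75.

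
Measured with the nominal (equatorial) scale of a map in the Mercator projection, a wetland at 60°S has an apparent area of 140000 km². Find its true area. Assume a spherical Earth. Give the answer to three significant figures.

35000 km²

The Mercator projection is conformal; its linear scale factor is the same in every direction and equals sec φ = 1/cos φ.
Areal scale = k² = sec²φ = 1/cos²(60°) = 1/0.5000² = 4.000.
True area = apparent / (areal scale) = 140000 / 4.000 ≈ 35000 km².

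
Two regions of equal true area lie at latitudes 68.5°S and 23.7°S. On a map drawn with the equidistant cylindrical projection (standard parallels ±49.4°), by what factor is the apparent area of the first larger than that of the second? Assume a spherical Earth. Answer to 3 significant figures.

With standard parallel φ₀ = 49.4°, the equirectangular projection gives x = Rλ cos φ₀, y = Rφ, so h = 1 and k = cos 49.4° / cos φ.
Areal scale at 68.5°: h·k = 1.000 × 1.776 = 1.776.
Areal scale at 23.7°: h·k = 1.000 × 0.7107 = 0.7107.
Ratio = 1.776/0.7107 ≈ 2.50.

2.50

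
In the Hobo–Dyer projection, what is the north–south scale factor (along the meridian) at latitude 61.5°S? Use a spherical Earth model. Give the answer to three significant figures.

Hobo–Dyer is a cylindrical equal-area projection with standard parallels at ±37.5°. Cylindrical equal-area (φ₀ = 37.5°): h = cos φ / cos 37.5° along meridians, k = cos 37.5° / cos φ along parallels; h·k = 1.
h = cos 61.5° / cos 37.5° = 0.4772/0.7934 = 0.6014.

0.601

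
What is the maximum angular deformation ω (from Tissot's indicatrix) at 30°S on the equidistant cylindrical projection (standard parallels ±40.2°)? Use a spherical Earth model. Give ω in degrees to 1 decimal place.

With standard parallel φ₀ = 40.2°, the equirectangular projection gives x = Rλ cos φ₀, y = Rφ, so h = 1 and k = cos 40.2° / cos φ.
At 30°: h = 1.000, k = 0.8820; principal scales a = 1.000, b = 0.8820.
sin(ω/2) = (a − b)/(a + b) = 0.1180/1.882 = 0.06272, so ω = 2 arcsin(0.06272) ≈ 7.2°.

7.2°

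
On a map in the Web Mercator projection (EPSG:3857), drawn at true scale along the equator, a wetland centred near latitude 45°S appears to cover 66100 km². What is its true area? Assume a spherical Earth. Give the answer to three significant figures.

33100 km²

The Mercator projection is conformal; its linear scale factor is the same in every direction and equals sec φ = 1/cos φ.
Areal scale = k² = sec²φ = 1/cos²(45°) = 1/0.7071² = 2.000.
True area = apparent / (areal scale) = 66100 / 2.000 ≈ 33100 km².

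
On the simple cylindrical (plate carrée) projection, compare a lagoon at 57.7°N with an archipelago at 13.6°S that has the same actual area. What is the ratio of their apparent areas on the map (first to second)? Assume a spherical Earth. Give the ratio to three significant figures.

In the plate carrée (x = Rλ, y = Rφ), meridians are true-scale (h = 1) and parallels are stretched by k = sec φ.
Areal scale at 57.7°: h·k = 1.000 × 1.871 = 1.871.
Areal scale at 13.6°: h·k = 1.000 × 1.029 = 1.029.
Ratio = 1.871/1.029 ≈ 1.82.

1.82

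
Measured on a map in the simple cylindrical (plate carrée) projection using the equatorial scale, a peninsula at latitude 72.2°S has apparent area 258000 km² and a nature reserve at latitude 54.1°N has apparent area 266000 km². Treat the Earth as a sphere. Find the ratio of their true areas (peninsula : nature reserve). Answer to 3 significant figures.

On the plate carrée, areal scale = h·k = 1 × sec φ, so true area = apparent × cos φ.
True area of peninsula: 258000 × cos(72.2°) = 258000 × 0.3057 = 78870 km².
True area of nature reserve: 266000 × cos(54.1°) = 266000 × 0.5864 = 156000 km².
Ratio = 78870 / 156000 ≈ 0.506.

0.506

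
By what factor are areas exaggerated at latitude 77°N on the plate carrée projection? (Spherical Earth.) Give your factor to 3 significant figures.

In the plate carrée (x = Rλ, y = Rφ), meridians are true-scale (h = 1) and parallels are stretched by k = sec φ.
Areal scale = h·k = 1 × sec φ; at 77°, h = 1.000, k = 4.445, so h·k = 4.445.

4.45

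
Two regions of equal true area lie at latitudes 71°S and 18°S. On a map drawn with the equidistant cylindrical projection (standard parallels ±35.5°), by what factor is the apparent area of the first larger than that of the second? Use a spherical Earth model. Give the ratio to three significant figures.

2.92

In the equirectangular projection with standard parallel φ₀ = 35.5° (x = Rλ cos φ₀, y = Rφ), meridians are true-scale (h = 1) and the parallel scale is k = cos φ₀ / cos φ.
Areal scale at 71°: h·k = 1.000 × 2.501 = 2.501.
Areal scale at 18°: h·k = 1.000 × 0.8560 = 0.8560.
Ratio = 2.501/0.8560 ≈ 2.92.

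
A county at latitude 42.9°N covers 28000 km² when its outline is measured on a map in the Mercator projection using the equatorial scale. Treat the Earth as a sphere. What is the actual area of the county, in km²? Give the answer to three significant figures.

15000 km²

For Mercator, h = k = sec φ (a conformal cylindrical projection has a single point scale, 1/cos φ).
Areal scale = k² = sec²φ = 1/cos²(42.9°) = 1/0.7325² = 1.864.
True area = apparent / (areal scale) = 28000 / 1.864 ≈ 15000 km².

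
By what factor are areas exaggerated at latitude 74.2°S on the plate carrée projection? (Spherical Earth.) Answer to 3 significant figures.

Plate carrée maps x = Rλ, y = Rφ. The meridian scale is h = 1 and the parallel scale is k = 1/cos φ = sec φ.
Areal scale = h·k = 1 × sec φ; at 74.2°, h = 1.000, k = 3.673, so h·k = 3.673.

3.67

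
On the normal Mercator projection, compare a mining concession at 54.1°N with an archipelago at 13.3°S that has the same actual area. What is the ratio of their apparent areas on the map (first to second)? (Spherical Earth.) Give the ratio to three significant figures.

2.75

Mercator areal scale is sec²φ.
At 54.1°: sec²(54.1°) = 1/0.5864² = 2.908.
At 13.3°: sec²(13.3°) = 1/0.9732² = 1.056.
Ratio = 2.908/1.056 = cos²(13.3°)/cos²(54.1°) ≈ 2.75.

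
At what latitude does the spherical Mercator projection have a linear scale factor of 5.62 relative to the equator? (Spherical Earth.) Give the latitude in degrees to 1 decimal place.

79.8°

Mercator scale is k = sec φ = 1/cos φ.
1/cos φ = 5.62  ⇒  cos φ = 0.1779  ⇒  φ = arccos(0.1779) ≈ 79.8°.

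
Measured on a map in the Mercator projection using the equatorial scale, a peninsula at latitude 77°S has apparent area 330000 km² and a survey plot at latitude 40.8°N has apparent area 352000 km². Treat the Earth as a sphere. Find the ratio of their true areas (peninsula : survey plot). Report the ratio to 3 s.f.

0.0828

On Mercator the areal scale is sec²φ, so true area = apparent × cos²φ.
True area of peninsula: 330000 × cos²(77°) = 330000 × 0.05060 = 16700 km².
True area of survey plot: 352000 × cos²(40.8°) = 352000 × 0.5730 = 201700 km².
Ratio = 16700 / 201700 ≈ 0.0828.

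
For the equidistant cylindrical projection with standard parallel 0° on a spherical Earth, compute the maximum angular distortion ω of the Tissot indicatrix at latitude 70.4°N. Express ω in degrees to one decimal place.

59.7°

Plate carrée maps x = Rλ, y = Rφ. The meridian scale is h = 1 and the parallel scale is k = 1/cos φ = sec φ.
At 70.4°: h = 1.000, k = 2.981; principal scales a = 2.981, b = 1.000.
sin(ω/2) = (a − b)/(a + b) = 1.981/3.981 = 0.4976, so ω = 2 arcsin(0.4976) ≈ 59.7°.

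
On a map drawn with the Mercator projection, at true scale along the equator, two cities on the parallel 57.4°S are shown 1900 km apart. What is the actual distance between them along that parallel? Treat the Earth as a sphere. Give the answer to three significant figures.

1020 km

The Mercator projection is conformal; its linear scale factor is the same in every direction and equals sec φ = 1/cos φ.
Along the parallel at 57.4°, map distances are exaggerated by k = sec 57.4° = 1.856.
True distance = 1900 / 1.856 = 1900 × cos 57.4° ≈ 1020 km.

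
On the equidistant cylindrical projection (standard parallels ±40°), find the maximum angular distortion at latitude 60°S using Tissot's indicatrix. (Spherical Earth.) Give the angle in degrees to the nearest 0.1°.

24.3°

In the equirectangular projection with standard parallel φ₀ = 40° (x = Rλ cos φ₀, y = Rφ), meridians are true-scale (h = 1) and the parallel scale is k = cos φ₀ / cos φ.
At 60°: h = 1.000, k = 1.532; principal scales a = 1.532, b = 1.000.
sin(ω/2) = (a − b)/(a + b) = 0.5321/2.532 = 0.2101, so ω = 2 arcsin(0.2101) ≈ 24.3°.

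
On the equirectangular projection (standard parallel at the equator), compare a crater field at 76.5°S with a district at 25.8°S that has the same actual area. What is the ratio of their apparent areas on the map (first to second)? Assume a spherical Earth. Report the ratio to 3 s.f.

3.86

For the equirectangular projection with φ₀ = 0 (plate carrée), h = 1 along meridians and k = sec φ along parallels.
Areal scale at 76.5°: h·k = 1.000 × 4.284 = 4.284.
Areal scale at 25.8°: h·k = 1.000 × 1.111 = 1.111.
Ratio = 4.284/1.111 ≈ 3.86.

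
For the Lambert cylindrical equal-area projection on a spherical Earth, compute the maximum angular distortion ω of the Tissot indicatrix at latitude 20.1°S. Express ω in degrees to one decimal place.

7.2°

The Lambert cylindrical equal-area projection is the cylindrical equal-area projection with its standard parallel at the equator (φ₀ = 0). For cylindrical equal-area with standard parallel φ₀, h = cos φ / cos φ₀ and k = cos φ₀ / cos φ, so h·k = 1.
At 20.1°: h = 0.9391, k = 1.065; principal scales a = 1.065, b = 0.9391.
sin(ω/2) = (a − b)/(a + b) = 0.1258/2.004 = 0.06276, so ω = 2 arcsin(0.06276) ≈ 7.2°.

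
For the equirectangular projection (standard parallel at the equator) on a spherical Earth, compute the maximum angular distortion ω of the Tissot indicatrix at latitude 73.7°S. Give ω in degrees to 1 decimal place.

68.3°

In the plate carrée (x = Rλ, y = Rφ), meridians are true-scale (h = 1) and parallels are stretched by k = sec φ.
At 73.7°: h = 1.000, k = 3.563; principal scales a = 3.563, b = 1.000.
sin(ω/2) = (a − b)/(a + b) = 2.563/4.563 = 0.5617, so ω = 2 arcsin(0.5617) ≈ 68.3°.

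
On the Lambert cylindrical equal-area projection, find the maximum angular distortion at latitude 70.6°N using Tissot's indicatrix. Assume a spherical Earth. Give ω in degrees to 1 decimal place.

The Lambert cylindrical equal-area projection is the cylindrical equal-area projection with its standard parallel at the equator (φ₀ = 0). A cylindrical equal-area projection with standard parallel φ₀ has meridian scale h = cos φ / cos φ₀ and parallel scale k = cos φ₀ / cos φ (so areas are preserved, h·k = 1).
At 70.6°: h = 0.3322, k = 3.011; principal scales a = 3.011, b = 0.3322.
sin(ω/2) = (a − b)/(a + b) = 2.678/3.343 = 0.8013, so ω = 2 arcsin(0.8013) ≈ 106.5°.

106.5°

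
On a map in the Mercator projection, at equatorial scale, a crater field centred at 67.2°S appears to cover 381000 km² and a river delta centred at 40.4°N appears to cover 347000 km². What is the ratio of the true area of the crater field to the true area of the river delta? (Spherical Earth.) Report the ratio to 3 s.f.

0.284

Mercator's areal exaggeration is sec²φ; hence true area = (apparent area) · cos²φ.
True area of crater field: 381000 × cos²(67.2°) = 381000 × 0.1502 = 57210 km².
True area of river delta: 347000 × cos²(40.4°) = 347000 × 0.5799 = 201200 km².
Ratio = 57210 / 201200 ≈ 0.284.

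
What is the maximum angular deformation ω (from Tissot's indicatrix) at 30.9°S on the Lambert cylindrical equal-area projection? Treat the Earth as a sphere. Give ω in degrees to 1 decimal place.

17.5°

The Lambert cylindrical equal-area projection is the cylindrical equal-area projection with its standard parallel at the equator (φ₀ = 0). For cylindrical equal-area with standard parallel φ₀, h = cos φ / cos φ₀ and k = cos φ₀ / cos φ, so h·k = 1.
At 30.9°: h = 0.8581, k = 1.165; principal scales a = 1.165, b = 0.8581.
sin(ω/2) = (a − b)/(a + b) = 0.3073/2.023 = 0.1519, so ω = 2 arcsin(0.1519) ≈ 17.5°.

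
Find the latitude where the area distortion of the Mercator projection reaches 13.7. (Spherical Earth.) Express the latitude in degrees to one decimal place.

74.3°

Mercator areal scale is sec²φ.
sec²φ = 13.7  ⇒  cos²φ = 0.07299  ⇒  cos φ = 0.2702.
φ = arccos(0.2702) ≈ 74.3°.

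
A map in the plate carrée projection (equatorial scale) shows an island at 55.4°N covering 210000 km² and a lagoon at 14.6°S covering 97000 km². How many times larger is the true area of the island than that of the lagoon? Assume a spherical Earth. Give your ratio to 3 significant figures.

On the plate carrée, areal scale = h·k = 1 × sec φ, so true area = apparent × cos φ.
True area of island: 210000 × cos(55.4°) = 210000 × 0.5678 = 119200 km².
True area of lagoon: 97000 × cos(14.6°) = 97000 × 0.9677 = 93870 km².
Ratio = 119200 / 93870 ≈ 1.27.

1.27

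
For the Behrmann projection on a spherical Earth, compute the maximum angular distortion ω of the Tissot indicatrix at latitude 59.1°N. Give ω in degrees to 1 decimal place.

57.3°

Behrmann is a cylindrical equal-area projection with standard parallels at ±30°. For cylindrical equal-area with standard parallel φ₀, h = cos φ / cos φ₀ and k = cos φ₀ / cos φ, so h·k = 1.
At 59.1°: h = 0.5930, k = 1.686; principal scales a = 1.686, b = 0.5930.
sin(ω/2) = (a − b)/(a + b) = 1.093/2.279 = 0.4797, so ω = 2 arcsin(0.4797) ≈ 57.3°.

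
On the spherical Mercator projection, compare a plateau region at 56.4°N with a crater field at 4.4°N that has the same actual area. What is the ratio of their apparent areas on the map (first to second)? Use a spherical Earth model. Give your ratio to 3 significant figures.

3.25

Mercator areal scale is sec²φ.
At 56.4°: sec²(56.4°) = 1/0.5534² = 3.265.
At 4.4°: sec²(4.4°) = 1/0.9971² = 1.006.
Ratio = 3.265/1.006 = cos²(4.4°)/cos²(56.4°) ≈ 3.25.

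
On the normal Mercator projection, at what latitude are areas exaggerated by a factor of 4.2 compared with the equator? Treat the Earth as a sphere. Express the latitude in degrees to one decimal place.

Mercator areal scale is sec²φ.
sec²φ = 4.2  ⇒  cos²φ = 0.2381  ⇒  cos φ = 0.4880.
φ = arccos(0.4880) ≈ 60.8°.

60.8°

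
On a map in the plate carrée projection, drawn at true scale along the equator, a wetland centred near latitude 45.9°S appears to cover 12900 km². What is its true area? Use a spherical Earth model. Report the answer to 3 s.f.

8980 km²

For the equirectangular projection with φ₀ = 0 (plate carrée), h = 1 along meridians and k = sec φ along parallels.
Areal scale = h·k = 1 × sec φ; at 45.9°, h = 1.000, k = 1.437, so h·k = 1.437.
True area = apparent / (areal scale) = 12900 / 1.437 ≈ 8980 km².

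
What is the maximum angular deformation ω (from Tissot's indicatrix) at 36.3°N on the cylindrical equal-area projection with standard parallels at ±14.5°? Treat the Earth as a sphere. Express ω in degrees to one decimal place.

Cylindrical equal-area (φ₀ = 14.5°): h = cos φ / cos 14.5° along meridians, k = cos 14.5° / cos φ along parallels; h·k = 1.
At 36.3°: h = 0.8324, k = 1.201; principal scales a = 1.201, b = 0.8324.
sin(ω/2) = (a − b)/(a + b) = 0.3688/2.034 = 0.1814, so ω = 2 arcsin(0.1814) ≈ 20.9°.

20.9°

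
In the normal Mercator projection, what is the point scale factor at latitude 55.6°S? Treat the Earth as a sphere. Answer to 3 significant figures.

The Mercator projection is conformal; its linear scale factor is the same in every direction and equals sec φ = 1/cos φ.
k = 1/cos 55.6° = 1/0.5650 = 1.770.

1.77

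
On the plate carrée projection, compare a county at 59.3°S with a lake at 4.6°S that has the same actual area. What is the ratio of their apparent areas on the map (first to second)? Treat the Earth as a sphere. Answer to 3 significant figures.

For the equirectangular projection with φ₀ = 0 (plate carrée), h = 1 along meridians and k = sec φ along parallels.
Areal scale at 59.3°: h·k = 1.000 × 1.959 = 1.959.
Areal scale at 4.6°: h·k = 1.000 × 1.003 = 1.003.
Ratio = 1.959/1.003 ≈ 1.95.

1.95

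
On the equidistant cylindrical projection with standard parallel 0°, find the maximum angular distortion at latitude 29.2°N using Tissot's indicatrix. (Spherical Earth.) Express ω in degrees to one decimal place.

7.8°

For the equirectangular projection with φ₀ = 0 (plate carrée), h = 1 along meridians and k = sec φ along parallels.
At 29.2°: h = 1.000, k = 1.146; principal scales a = 1.146, b = 1.000.
sin(ω/2) = (a − b)/(a + b) = 0.1456/2.146 = 0.06785, so ω = 2 arcsin(0.06785) ≈ 7.8°.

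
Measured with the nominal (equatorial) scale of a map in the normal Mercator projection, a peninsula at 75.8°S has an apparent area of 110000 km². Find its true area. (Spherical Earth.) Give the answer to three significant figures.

6620 km²

Mercator is conformal, so the point scale is isotropic: h = k = sec φ = 1/cos φ.
Areal scale = k² = sec²φ = 1/cos²(75.8°) = 1/0.2453² = 16.62.
True area = apparent / (areal scale) = 110000 / 16.62 ≈ 6620 km².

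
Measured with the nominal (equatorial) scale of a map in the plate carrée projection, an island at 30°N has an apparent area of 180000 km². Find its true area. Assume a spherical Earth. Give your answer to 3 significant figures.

Plate carrée maps x = Rλ, y = Rφ. The meridian scale is h = 1 and the parallel scale is k = 1/cos φ = sec φ.
Areal scale = h·k = 1 × sec φ; at 30°, h = 1.000, k = 1.155, so h·k = 1.155.
True area = apparent / (areal scale) = 180000 / 1.155 ≈ 156000 km².

156000 km²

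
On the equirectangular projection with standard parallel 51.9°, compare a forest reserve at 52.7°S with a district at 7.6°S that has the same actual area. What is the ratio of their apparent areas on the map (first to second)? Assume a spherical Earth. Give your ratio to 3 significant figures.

The equidistant cylindrical projection with φ₀ = 51.9° has h = 1 (meridians true) and k = cos φ₀ / cos φ along parallels.
Areal scale at 52.7°: h·k = 1.000 × 1.018 = 1.018.
Areal scale at 7.6°: h·k = 1.000 × 0.6225 = 0.6225.
Ratio = 1.018/0.6225 ≈ 1.64.

1.64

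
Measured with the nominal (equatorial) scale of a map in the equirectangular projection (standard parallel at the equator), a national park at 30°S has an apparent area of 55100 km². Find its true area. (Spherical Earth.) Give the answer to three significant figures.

In the plate carrée (x = Rλ, y = Rφ), meridians are true-scale (h = 1) and parallels are stretched by k = sec φ.
Areal scale = h·k = 1 × sec φ; at 30°, h = 1.000, k = 1.155, so h·k = 1.155.
True area = apparent / (areal scale) = 55100 / 1.155 ≈ 47700 km².

47700 km²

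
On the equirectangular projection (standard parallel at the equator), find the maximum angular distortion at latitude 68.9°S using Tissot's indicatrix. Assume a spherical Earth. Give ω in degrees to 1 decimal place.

56.1°

Plate carrée maps x = Rλ, y = Rφ. The meridian scale is h = 1 and the parallel scale is k = 1/cos φ = sec φ.
At 68.9°: h = 1.000, k = 2.778; principal scales a = 2.778, b = 1.000.
sin(ω/2) = (a − b)/(a + b) = 1.778/3.778 = 0.4706, so ω = 2 arcsin(0.4706) ≈ 56.1°.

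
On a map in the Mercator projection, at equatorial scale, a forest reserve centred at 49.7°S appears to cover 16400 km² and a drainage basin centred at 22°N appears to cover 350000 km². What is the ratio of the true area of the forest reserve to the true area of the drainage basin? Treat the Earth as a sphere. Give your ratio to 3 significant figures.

0.0228

On Mercator the areal scale is sec²φ, so true area = apparent × cos²φ.
True area of forest reserve: 16400 × cos²(49.7°) = 16400 × 0.4183 = 6861 km².
True area of drainage basin: 350000 × cos²(22°) = 350000 × 0.8597 = 300900 km².
Ratio = 6861 / 300900 ≈ 0.0228.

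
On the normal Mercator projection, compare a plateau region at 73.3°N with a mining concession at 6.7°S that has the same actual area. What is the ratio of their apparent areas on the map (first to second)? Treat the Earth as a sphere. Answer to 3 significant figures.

Mercator areal scale is sec²φ.
At 73.3°: sec²(73.3°) = 1/0.2874² = 12.11.
At 6.7°: sec²(6.7°) = 1/0.9932² = 1.014.
Ratio = 12.11/1.014 = cos²(6.7°)/cos²(73.3°) ≈ 11.9.

11.9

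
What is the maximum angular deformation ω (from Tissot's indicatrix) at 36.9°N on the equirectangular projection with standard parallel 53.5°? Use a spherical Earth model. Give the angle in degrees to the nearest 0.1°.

The equidistant cylindrical projection with φ₀ = 53.5° has h = 1 (meridians true) and k = cos φ₀ / cos φ along parallels.
At 36.9°: h = 1.000, k = 0.7438; principal scales a = 1.000, b = 0.7438.
sin(ω/2) = (a − b)/(a + b) = 0.2562/1.744 = 0.1469, so ω = 2 arcsin(0.1469) ≈ 16.9°.

16.9°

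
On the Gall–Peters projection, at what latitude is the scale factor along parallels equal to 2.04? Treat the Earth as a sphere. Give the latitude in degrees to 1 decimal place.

The Gall–Peters projection is cylindrical equal-area with φ₀ = 45°. For cylindrical equal-area with standard parallel φ₀, h = cos φ / cos φ₀ and k = cos φ₀ / cos φ, so h·k = 1.
k = cos φ₀ / cos φ = 2.04  ⇒  cos φ = cos 45° / 2.04 = 0.3466.
φ = arccos(0.3466) ≈ 69.7°.

69.7°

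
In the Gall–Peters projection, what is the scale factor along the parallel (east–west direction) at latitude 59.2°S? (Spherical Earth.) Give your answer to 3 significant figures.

1.38

The Gall–Peters projection is cylindrical equal-area with φ₀ = 45°. A cylindrical equal-area projection with standard parallel φ₀ has meridian scale h = cos φ / cos φ₀ and parallel scale k = cos φ₀ / cos φ (so areas are preserved, h·k = 1).
k = cos 45° / cos 59.2° = 0.7071/0.5120 = 1.381.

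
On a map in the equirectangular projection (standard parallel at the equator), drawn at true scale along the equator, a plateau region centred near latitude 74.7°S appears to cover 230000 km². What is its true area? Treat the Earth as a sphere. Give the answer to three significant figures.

For the equirectangular projection with φ₀ = 0 (plate carrée), h = 1 along meridians and k = sec φ along parallels.
Areal scale = h·k = 1 × sec φ; at 74.7°, h = 1.000, k = 3.790, so h·k = 3.790.
True area = apparent / (areal scale) = 230000 / 3.790 ≈ 60700 km².

60700 km²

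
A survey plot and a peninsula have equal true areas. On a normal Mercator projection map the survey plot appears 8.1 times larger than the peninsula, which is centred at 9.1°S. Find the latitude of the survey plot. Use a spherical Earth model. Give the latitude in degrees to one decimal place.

Mercator areal scale is sec²φ, so apparent-area ratio = sec²φ₁ / sec²φ₂ = cos²φ₂ / cos²φ₁.
cos²φ₂ / cos²φ₁ = 8.1  ⇒  cos φ₁ = cos 9.1° / √8.1 = 0.9874/2.846 = 0.3469.
φ₁ = arccos(0.3469) ≈ 69.7°.

69.7°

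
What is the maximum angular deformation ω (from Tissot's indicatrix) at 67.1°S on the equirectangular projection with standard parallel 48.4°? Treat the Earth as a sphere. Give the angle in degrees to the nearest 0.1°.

In the equirectangular projection with standard parallel φ₀ = 48.4° (x = Rλ cos φ₀, y = Rφ), meridians are true-scale (h = 1) and the parallel scale is k = cos φ₀ / cos φ.
At 67.1°: h = 1.000, k = 1.706; principal scales a = 1.706, b = 1.000.
sin(ω/2) = (a − b)/(a + b) = 0.7062/2.706 = 0.2610, so ω = 2 arcsin(0.2610) ≈ 30.3°.

30.3°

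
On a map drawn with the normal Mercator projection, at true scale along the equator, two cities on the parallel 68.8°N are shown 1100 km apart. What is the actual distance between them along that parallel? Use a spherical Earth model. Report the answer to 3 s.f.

Mercator is conformal, so the point scale is isotropic: h = k = sec φ = 1/cos φ.
Along the parallel at 68.8°, map distances are exaggerated by k = sec 68.8° = 2.765.
True distance = 1100 / 2.765 = 1100 × cos 68.8° ≈ 398 km.

398 km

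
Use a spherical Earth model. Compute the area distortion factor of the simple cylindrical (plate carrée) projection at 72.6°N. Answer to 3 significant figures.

3.34

For the equirectangular projection with φ₀ = 0 (plate carrée), h = 1 along meridians and k = sec φ along parallels.
Areal scale = h·k = 1 × sec φ; at 72.6°, h = 1.000, k = 3.344, so h·k = 3.344.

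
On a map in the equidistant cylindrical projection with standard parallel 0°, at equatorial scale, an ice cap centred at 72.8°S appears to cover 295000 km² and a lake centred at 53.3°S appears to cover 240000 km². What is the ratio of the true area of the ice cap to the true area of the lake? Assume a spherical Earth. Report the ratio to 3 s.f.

0.608

Plate carrée has h = 1 and k = sec φ, giving areal scale sec φ; true area = (apparent area) · cos φ.
True area of ice cap: 295000 × cos(72.8°) = 295000 × 0.2957 = 87230 km².
True area of lake: 240000 × cos(53.3°) = 240000 × 0.5976 = 143400 km².
Ratio = 87230 / 143400 ≈ 0.608.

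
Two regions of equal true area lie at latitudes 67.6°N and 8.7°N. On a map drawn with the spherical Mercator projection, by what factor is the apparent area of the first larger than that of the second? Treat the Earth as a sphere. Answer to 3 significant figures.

Mercator areal scale is sec²φ.
At 67.6°: sec²(67.6°) = 1/0.3811² = 6.886.
At 8.7°: sec²(8.7°) = 1/0.9885² = 1.023.
Ratio = 6.886/1.023 = cos²(8.7°)/cos²(67.6°) ≈ 6.73.

6.73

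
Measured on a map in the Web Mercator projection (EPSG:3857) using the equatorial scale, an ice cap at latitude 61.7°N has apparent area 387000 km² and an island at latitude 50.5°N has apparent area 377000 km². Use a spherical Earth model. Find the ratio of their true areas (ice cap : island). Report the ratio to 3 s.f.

Mercator's areal exaggeration is sec²φ; hence true area = (apparent area) · cos²φ.
True area of ice cap: 387000 × cos²(61.7°) = 387000 × 0.2248 = 86980 km².
True area of island: 377000 × cos²(50.5°) = 377000 × 0.4046 = 152500 km².
Ratio = 86980 / 152500 ≈ 0.570.

0.570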